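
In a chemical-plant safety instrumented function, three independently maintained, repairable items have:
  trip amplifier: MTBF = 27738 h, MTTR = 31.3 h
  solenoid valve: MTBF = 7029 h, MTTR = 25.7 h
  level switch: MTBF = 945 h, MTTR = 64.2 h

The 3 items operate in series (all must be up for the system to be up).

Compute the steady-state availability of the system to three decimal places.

A(trip amplifier) = MTBF/(MTBF+MTTR) = 27738/(27738+31.3) = 0.998873
A(solenoid valve) = MTBF/(MTBF+MTTR) = 7029/(7029+25.7) = 0.996357
A(level switch) = MTBF/(MTBF+MTTR) = 945/(945+64.2) = 0.936385
Series availability: 0.998873 × 0.996357 × 0.936385 = 0.932

0.932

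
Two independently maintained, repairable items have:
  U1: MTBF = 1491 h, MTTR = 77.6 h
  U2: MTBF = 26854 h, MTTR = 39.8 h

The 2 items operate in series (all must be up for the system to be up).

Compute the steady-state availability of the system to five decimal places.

A(U1) = MTBF/(MTBF+MTTR) = 1491/(1491+77.6) = 0.950529
A(U2) = MTBF/(MTBF+MTTR) = 26854/(26854+39.8) = 0.998520
Series availability: 0.950529 × 0.998520 = 0.94912

0.94912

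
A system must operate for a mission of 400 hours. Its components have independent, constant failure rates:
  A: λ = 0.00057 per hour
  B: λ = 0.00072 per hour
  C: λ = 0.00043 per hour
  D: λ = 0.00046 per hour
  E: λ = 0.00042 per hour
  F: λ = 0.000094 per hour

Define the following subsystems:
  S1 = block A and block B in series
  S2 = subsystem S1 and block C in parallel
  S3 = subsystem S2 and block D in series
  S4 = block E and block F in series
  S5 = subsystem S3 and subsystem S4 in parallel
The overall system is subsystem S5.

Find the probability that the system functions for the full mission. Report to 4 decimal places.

R(A) = exp(−0.00057 × 400) = 0.796124
R(B) = exp(−0.00072 × 400) = 0.749762
R(C) = exp(−0.00043 × 400) = 0.841979
R(D) = exp(−0.00046 × 400) = 0.831936
R(E) = exp(−0.00042 × 400) = 0.845354
R(F) = exp(−0.000094 × 400) = 0.963098
Series (A and B): 0.796124 × 0.749762 = 0.596904
Parallel ([0.596904] and C): 1 − (1 − 0.596904)(1 − 0.841979) = 0.936302
Series ([0.936302] and D): 0.936302 × 0.831936 = 0.778943
Series (E and F): 0.845354 × 0.963098 = 0.814159
Parallel ([0.778943] and [0.814159]): 1 − (1 − 0.778943)(1 − 0.814159) = 0.9589

0.9589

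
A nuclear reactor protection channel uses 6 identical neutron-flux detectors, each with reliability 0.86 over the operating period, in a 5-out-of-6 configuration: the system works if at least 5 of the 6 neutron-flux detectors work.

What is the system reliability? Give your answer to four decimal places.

0.7997

R = Σ_{i=5}^{6} C(6,i) p^i (1−p)^{6−i} with p = 0.86
C(6,5)·0.86^5·0.14^1 = 0.395159
C(6,6)·0.86^6·0.14^0 = 0.404567
Sum = 0.7997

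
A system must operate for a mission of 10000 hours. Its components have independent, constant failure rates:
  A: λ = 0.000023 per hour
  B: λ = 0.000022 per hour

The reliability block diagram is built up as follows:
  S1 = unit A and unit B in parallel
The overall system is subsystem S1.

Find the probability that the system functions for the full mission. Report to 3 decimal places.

R(A) = exp(−0.000023 × 10000) = 0.79453
R(B) = exp(−0.000022 × 10000) = 0.80252
Parallel (A and B): 1 − (1 − 0.79453)(1 − 0.80252) = 0.959

0.959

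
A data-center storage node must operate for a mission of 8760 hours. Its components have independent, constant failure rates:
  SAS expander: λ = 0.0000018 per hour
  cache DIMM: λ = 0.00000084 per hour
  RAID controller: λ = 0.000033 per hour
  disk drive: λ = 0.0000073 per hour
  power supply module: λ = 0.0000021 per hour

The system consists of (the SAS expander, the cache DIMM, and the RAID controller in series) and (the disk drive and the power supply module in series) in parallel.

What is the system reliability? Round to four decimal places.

0.9788

R(SAS expander) = exp(−0.0000018 × 8760) = 0.984356
R(cache DIMM) = exp(−0.00000084 × 8760) = 0.992669
R(RAID controller) = exp(−0.000033 × 8760) = 0.748952
R(disk drive) = exp(−0.0000073 × 8760) = 0.938054
R(power supply module) = exp(−0.0000021 × 8760) = 0.981772
Series (SAS expander, cache DIMM, and RAID controller): 0.984356 × 0.992669 × 0.748952 = 0.731831
Series (disk drive and power supply module): 0.938054 × 0.981772 = 0.920955
Parallel ([0.731831] and [0.920955]): 1 − (1 − 0.731831)(1 − 0.920955) = 0.9788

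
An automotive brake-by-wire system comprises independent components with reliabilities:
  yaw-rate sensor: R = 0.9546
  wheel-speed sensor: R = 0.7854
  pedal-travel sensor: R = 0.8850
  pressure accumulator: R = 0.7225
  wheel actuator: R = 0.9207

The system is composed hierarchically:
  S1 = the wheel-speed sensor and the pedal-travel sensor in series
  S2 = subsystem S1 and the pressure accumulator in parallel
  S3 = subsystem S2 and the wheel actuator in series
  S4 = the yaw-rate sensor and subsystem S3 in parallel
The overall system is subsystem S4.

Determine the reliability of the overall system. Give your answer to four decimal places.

0.9929

Series (wheel-speed sensor and pedal-travel sensor): 0.785400 × 0.885000 = 0.695079
Parallel ([0.695079] and pressure accumulator): 1 − (1 − 0.695079)(1 − 0.722500) = 0.915384
Series ([0.915384] and wheel actuator): 0.915384 × 0.920700 = 0.842794
Parallel (yaw-rate sensor and [0.842794]): 1 − (1 − 0.954600)(1 − 0.842794) = 0.9929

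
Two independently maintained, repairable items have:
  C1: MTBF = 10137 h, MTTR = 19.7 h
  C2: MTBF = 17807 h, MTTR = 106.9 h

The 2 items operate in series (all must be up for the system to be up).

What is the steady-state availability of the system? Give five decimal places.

A(C1) = MTBF/(MTBF+MTTR) = 10137/(10137+19.7) = 0.998060
A(C2) = MTBF/(MTBF+MTTR) = 17807/(17807+106.9) = 0.994033
Series availability: 0.998060 × 0.994033 = 0.99210

0.99210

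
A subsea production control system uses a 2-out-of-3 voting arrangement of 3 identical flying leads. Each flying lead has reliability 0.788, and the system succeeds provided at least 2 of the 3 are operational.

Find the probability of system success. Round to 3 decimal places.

R = Σ_{i=2}^{3} C(3,i) p^i (1−p)^{3−i} with p = 0.788
C(3,2)·0.788^2·0.212^1 = 0.39492
C(3,3)·0.788^3·0.212^0 = 0.48930
Sum = 0.884

0.884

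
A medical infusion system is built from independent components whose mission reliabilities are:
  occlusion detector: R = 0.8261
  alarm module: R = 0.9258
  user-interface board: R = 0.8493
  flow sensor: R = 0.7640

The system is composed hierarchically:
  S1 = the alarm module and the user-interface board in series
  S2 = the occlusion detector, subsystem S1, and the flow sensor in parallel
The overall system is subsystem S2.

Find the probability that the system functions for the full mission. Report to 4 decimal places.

Series (alarm module and user-interface board): 0.925800 × 0.849300 = 0.786282
Parallel (occlusion detector, [0.786282], and flow sensor): 1 − (1 − 0.826100)(1 − 0.786282)(1 − 0.764000) = 0.9912

0.9912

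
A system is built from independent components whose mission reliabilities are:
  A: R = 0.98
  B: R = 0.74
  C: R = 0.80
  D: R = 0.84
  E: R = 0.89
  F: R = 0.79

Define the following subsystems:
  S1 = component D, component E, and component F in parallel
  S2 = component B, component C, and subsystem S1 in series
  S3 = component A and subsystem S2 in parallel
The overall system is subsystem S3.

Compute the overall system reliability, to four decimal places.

Parallel (D, E, and F): 1 − (1 − 0.840000)(1 − 0.890000)(1 − 0.790000) = 0.996304
Series (B, C, and [0.996304]): 0.740000 × 0.800000 × 0.996304 = 0.589812
Parallel (A and [0.589812]): 1 − (1 − 0.980000)(1 − 0.589812) = 0.9918

0.9918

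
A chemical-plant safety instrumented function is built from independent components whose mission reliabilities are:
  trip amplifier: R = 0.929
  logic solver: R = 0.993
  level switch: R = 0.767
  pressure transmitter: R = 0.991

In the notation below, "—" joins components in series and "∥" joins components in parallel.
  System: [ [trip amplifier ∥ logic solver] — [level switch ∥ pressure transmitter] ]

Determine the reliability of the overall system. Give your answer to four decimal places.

Parallel (trip amplifier and logic solver): 1 − (1 − 0.929000)(1 − 0.993000) = 0.999503
Parallel (level switch and pressure transmitter): 1 − (1 − 0.767000)(1 − 0.991000) = 0.997903
Series ([0.999503] and [0.997903]): 0.999503 × 0.997903 = 0.9974

0.9974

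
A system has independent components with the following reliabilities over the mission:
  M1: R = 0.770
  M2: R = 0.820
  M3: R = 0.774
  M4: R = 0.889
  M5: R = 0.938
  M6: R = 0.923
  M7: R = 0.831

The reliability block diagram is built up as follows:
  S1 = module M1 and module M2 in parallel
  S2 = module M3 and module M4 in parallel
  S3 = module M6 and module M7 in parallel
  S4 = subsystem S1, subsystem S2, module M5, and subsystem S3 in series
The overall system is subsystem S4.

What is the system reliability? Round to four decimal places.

0.8652

Parallel (M1 and M2): 1 − (1 − 0.770000)(1 − 0.820000) = 0.958600
Parallel (M3 and M4): 1 − (1 − 0.774000)(1 − 0.889000) = 0.974914
Parallel (M6 and M7): 1 − (1 − 0.923000)(1 − 0.831000) = 0.986987
Series ([0.958600], [0.974914], M5, and [0.986987]): 0.958600 × 0.974914 × 0.938000 × 0.986987 = 0.8652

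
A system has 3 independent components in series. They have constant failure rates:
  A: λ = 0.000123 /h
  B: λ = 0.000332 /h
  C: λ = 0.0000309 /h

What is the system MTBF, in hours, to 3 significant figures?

Series of exponential components: λ_sys = Σ λ_i
λ_sys = 0.000123 + 0.000332 + 0.0000309 = 4.8590e-04 /h
MTBF = 1 / λ_sys = 2060 h

2060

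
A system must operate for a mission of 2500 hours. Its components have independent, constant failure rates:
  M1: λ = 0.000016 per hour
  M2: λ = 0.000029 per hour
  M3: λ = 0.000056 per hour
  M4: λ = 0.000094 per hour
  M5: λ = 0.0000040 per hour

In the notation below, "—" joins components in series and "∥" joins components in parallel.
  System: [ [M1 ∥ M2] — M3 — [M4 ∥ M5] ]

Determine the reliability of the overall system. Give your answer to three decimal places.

0.865

R(M1) = exp(−0.000016 × 2500) = 0.96079
R(M2) = exp(−0.000029 × 2500) = 0.93007
R(M3) = exp(−0.000056 × 2500) = 0.86936
R(M4) = exp(−0.000094 × 2500) = 0.79057
R(M5) = exp(−0.0000040 × 2500) = 0.99005
Parallel (M1 and M2): 1 − (1 − 0.96079)(1 − 0.93007) = 0.99726
Parallel (M4 and M5): 1 − (1 − 0.79057)(1 − 0.99005) = 0.99792
Series ([0.99726], M3, and [0.99792]): 0.99726 × 0.86936 × 0.99792 = 0.865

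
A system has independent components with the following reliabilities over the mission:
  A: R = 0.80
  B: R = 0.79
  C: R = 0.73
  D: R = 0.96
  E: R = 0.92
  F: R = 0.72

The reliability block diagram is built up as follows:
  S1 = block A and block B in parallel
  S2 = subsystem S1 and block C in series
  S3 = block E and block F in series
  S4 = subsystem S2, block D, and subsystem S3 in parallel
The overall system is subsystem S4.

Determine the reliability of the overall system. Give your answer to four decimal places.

0.9959

Parallel (A and B): 1 − (1 − 0.800000)(1 − 0.790000) = 0.958000
Series ([0.958000] and C): 0.958000 × 0.730000 = 0.699340
Series (E and F): 0.920000 × 0.720000 = 0.662400
Parallel ([0.699340], D, and [0.662400]): 1 − (1 − 0.699340)(1 − 0.960000)(1 − 0.662400) = 0.9959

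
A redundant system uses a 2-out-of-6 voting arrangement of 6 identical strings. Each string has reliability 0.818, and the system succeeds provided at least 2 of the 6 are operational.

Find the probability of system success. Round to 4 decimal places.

0.9990

R = Σ_{i=2}^{6} C(6,i) p^i (1−p)^{6−i} with p = 0.818
C(6,2)·0.818^2·0.182^4 = 0.011012
C(6,3)·0.818^3·0.182^3 = 0.065994
C(6,4)·0.818^4·0.182^2 = 0.222458
C(6,5)·0.818^5·0.182^1 = 0.399935
C(6,6)·0.818^6·0.182^0 = 0.299585
Sum = 0.9990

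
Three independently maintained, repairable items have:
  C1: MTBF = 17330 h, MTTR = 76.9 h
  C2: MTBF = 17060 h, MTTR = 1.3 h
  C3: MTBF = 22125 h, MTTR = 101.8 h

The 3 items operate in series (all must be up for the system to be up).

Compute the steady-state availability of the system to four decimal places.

0.9909

A(C1) = MTBF/(MTBF+MTTR) = 17330/(17330+76.9) = 0.995582
A(C2) = MTBF/(MTBF+MTTR) = 17060/(17060+1.3) = 0.999924
A(C3) = MTBF/(MTBF+MTTR) = 22125/(22125+101.8) = 0.995420
Series availability: 0.995582 × 0.999924 × 0.995420 = 0.9909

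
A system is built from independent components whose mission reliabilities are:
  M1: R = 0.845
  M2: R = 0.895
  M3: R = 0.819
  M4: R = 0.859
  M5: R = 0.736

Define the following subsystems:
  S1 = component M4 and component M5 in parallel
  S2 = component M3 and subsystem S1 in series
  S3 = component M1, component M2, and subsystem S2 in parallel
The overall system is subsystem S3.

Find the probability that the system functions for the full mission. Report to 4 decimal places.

0.9966

Parallel (M4 and M5): 1 − (1 − 0.859000)(1 − 0.736000) = 0.962776
Series (M3 and [0.962776]): 0.819000 × 0.962776 = 0.788514
Parallel (M1, M2, and [0.788514]): 1 − (1 − 0.845000)(1 − 0.895000)(1 − 0.788514) = 0.9966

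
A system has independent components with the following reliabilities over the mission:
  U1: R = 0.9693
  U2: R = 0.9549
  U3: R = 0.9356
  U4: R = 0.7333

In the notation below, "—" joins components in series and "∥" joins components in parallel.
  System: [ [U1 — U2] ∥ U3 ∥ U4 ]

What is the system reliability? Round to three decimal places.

Series (U1 and U2): 0.96930 × 0.95490 = 0.92558
Parallel ([0.92558], U3, and U4): 1 − (1 − 0.92558)(1 − 0.93560)(1 − 0.73330) = 0.999

0.999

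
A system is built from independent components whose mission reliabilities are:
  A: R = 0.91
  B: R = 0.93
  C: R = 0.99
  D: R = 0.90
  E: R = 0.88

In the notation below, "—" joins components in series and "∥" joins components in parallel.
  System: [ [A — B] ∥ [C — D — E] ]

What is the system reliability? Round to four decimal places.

Series (A and B): 0.910000 × 0.930000 = 0.846300
Series (C, D, and E): 0.990000 × 0.900000 × 0.880000 = 0.784080
Parallel ([0.846300] and [0.784080]): 1 − (1 − 0.846300)(1 − 0.784080) = 0.9668

0.9668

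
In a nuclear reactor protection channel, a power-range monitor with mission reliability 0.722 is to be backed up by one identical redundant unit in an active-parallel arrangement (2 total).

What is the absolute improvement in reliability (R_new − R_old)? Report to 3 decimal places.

0.201

R_before = 0.722
R_after = 1 − (1 − 0.722)^2 = 0.923
ΔR = 0.923 − 0.722 = 0.201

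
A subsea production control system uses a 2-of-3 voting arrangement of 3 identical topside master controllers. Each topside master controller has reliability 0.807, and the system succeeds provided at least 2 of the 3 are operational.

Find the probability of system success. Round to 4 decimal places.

R = Σ_{i=2}^{3} C(3,i) p^i (1−p)^{3−i} with p = 0.807
C(3,2)·0.807^2·0.193^1 = 0.377073
C(3,3)·0.807^3·0.193^0 = 0.525558
Sum = 0.9026

0.9026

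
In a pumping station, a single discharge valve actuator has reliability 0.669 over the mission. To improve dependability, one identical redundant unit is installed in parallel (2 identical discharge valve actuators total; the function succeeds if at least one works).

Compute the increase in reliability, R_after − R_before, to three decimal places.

R_before = 0.669
R_after = 1 − (1 − 0.669)^2 = 0.890
ΔR = 0.890 − 0.669 = 0.221

0.221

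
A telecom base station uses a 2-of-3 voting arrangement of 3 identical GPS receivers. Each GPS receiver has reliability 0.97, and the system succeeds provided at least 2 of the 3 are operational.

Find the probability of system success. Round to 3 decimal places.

R = Σ_{i=2}^{3} C(3,i) p^i (1−p)^{3−i} with p = 0.97
C(3,2)·0.97^2·0.03^1 = 0.08468
C(3,3)·0.97^3·0.03^0 = 0.91267
Sum = 0.997

0.997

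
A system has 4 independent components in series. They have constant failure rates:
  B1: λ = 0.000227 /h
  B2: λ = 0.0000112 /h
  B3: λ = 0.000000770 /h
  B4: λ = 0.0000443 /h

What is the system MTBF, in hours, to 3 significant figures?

3530

Series of exponential components: λ_sys = Σ λ_i
λ_sys = 0.000227 + 0.0000112 + 0.000000770 + 0.0000443 = 2.8327e-04 /h
MTBF = 1 / λ_sys = 3530 h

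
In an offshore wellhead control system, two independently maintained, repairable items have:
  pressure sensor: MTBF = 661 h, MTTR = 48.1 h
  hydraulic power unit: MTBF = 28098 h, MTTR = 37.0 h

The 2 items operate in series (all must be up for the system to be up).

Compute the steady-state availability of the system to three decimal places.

0.931

A(pressure sensor) = MTBF/(MTBF+MTTR) = 661/(661+48.1) = 0.932168
A(hydraulic power unit) = MTBF/(MTBF+MTTR) = 28098/(28098+37.0) = 0.998685
Series availability: 0.932168 × 0.998685 = 0.931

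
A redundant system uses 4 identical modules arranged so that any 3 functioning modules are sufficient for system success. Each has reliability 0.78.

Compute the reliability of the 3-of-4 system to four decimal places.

R = Σ_{i=3}^{4} C(4,i) p^i (1−p)^{4−i} with p = 0.78
C(4,3)·0.78^3·0.22^1 = 0.417606
C(4,4)·0.78^4·0.22^0 = 0.370151
Sum = 0.7878

0.7878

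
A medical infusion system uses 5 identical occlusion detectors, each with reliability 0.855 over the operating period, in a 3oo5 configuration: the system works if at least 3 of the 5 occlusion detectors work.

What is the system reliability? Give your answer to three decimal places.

0.976

R = Σ_{i=3}^{5} C(5,i) p^i (1−p)^{5−i} with p = 0.855
C(5,3)·0.855^3·0.145^2 = 0.13141
C(5,4)·0.855^4·0.145^1 = 0.38744
C(5,5)·0.855^5·0.145^0 = 0.45691
Sum = 0.976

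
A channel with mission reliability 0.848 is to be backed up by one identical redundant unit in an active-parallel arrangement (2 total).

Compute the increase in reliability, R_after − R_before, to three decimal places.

R_before = 0.848
R_after = 1 − (1 − 0.848)^2 = 0.977
ΔR = 0.977 − 0.848 = 0.129

0.129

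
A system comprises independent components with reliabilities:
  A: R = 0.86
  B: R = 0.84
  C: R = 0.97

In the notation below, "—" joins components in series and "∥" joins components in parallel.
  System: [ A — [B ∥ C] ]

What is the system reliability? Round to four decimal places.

0.8559

Parallel (B and C): 1 − (1 − 0.840000)(1 − 0.970000) = 0.995200
Series (A and [0.995200]): 0.860000 × 0.995200 = 0.8559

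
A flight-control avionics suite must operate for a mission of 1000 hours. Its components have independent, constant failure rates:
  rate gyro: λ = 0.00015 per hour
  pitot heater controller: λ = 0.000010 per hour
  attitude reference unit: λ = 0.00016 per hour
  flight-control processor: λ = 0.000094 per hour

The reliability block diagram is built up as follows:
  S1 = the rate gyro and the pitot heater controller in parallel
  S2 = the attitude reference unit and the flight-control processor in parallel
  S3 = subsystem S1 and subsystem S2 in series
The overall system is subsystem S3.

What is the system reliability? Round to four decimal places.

R(rate gyro) = exp(−0.00015 × 1000) = 0.860708
R(pitot heater controller) = exp(−0.000010 × 1000) = 0.990050
R(attitude reference unit) = exp(−0.00016 × 1000) = 0.852144
R(flight-control processor) = exp(−0.000094 × 1000) = 0.910283
Parallel (rate gyro and pitot heater controller): 1 − (1 − 0.860708)(1 − 0.990050) = 0.998614
Parallel (attitude reference unit and flight-control processor): 1 − (1 − 0.852144)(1 − 0.910283) = 0.986735
Series ([0.998614] and [0.986735]): 0.998614 × 0.986735 = 0.9854

0.9854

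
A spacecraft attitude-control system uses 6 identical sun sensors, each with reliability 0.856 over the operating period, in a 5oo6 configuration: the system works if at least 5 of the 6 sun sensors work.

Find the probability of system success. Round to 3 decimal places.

0.790

R = Σ_{i=5}^{6} C(6,i) p^i (1−p)^{6−i} with p = 0.856
C(6,5)·0.856^5·0.144^1 = 0.39708
C(6,6)·0.856^6·0.144^0 = 0.39341
Sum = 0.790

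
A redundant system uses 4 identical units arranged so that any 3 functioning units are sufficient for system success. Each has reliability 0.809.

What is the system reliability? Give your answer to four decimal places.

0.8329

R = Σ_{i=3}^{4} C(4,i) p^i (1−p)^{4−i} with p = 0.809
C(4,3)·0.809^3·0.191^1 = 0.404519
C(4,4)·0.809^4·0.191^0 = 0.428345
Sum = 0.8329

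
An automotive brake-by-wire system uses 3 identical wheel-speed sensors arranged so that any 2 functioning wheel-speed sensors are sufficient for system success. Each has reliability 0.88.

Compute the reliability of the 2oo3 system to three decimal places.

0.960

R = Σ_{i=2}^{3} C(3,i) p^i (1−p)^{3−i} with p = 0.88
C(3,2)·0.88^2·0.12^1 = 0.27878
C(3,3)·0.88^3·0.12^0 = 0.68147
Sum = 0.960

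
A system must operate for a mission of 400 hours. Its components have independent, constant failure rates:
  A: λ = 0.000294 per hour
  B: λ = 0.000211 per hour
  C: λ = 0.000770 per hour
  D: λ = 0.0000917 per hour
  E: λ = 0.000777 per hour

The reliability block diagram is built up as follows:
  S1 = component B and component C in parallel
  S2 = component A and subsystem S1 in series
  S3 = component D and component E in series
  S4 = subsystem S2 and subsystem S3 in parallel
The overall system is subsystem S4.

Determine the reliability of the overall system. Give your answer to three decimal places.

0.962

R(A) = exp(−0.000294 × 400) = 0.88905
R(B) = exp(−0.000211 × 400) = 0.91906
R(C) = exp(−0.000770 × 400) = 0.73492
R(D) = exp(−0.0000917 × 400) = 0.96398
R(E) = exp(−0.000777 × 400) = 0.73286
Parallel (B and C): 1 − (1 − 0.91906)(1 − 0.73492) = 0.97854
Series (A and [0.97854]): 0.88905 × 0.97854 = 0.86997
Series (D and E): 0.96398 × 0.73286 = 0.70646
Parallel ([0.86997] and [0.70646]): 1 − (1 − 0.86997)(1 − 0.70646) = 0.962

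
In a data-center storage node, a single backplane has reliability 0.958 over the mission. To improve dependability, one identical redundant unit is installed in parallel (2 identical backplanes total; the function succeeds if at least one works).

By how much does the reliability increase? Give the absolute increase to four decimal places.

0.0402

R_before = 0.958
R_after = 1 − (1 − 0.958)^2 = 0.9982
ΔR = 0.9982 − 0.958 = 0.0402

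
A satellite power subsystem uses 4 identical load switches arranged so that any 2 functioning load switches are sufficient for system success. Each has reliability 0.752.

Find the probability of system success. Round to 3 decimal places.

R = Σ_{i=2}^{4} C(4,i) p^i (1−p)^{4−i} with p = 0.752
C(4,2)·0.752^2·0.248^2 = 0.20868
C(4,3)·0.752^3·0.248^1 = 0.42186
C(4,4)·0.752^4·0.248^0 = 0.31979
Sum = 0.950

0.950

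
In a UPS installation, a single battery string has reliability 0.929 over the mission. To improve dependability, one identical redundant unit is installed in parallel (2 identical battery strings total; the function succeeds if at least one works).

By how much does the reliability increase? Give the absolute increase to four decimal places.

0.0660

R_before = 0.929
R_after = 1 − (1 − 0.929)^2 = 0.9950
ΔR = 0.9950 − 0.929 = 0.0660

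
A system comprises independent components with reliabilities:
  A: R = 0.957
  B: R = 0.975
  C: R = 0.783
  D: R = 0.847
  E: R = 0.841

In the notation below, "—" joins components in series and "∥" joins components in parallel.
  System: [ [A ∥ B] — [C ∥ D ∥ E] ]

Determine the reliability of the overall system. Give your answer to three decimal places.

Parallel (A and B): 1 − (1 − 0.95700)(1 − 0.97500) = 0.99893
Parallel (C, D, and E): 1 − (1 − 0.78300)(1 − 0.84700)(1 − 0.84100) = 0.99472
Series ([0.99893] and [0.99472]): 0.99893 × 0.99472 = 0.994

0.994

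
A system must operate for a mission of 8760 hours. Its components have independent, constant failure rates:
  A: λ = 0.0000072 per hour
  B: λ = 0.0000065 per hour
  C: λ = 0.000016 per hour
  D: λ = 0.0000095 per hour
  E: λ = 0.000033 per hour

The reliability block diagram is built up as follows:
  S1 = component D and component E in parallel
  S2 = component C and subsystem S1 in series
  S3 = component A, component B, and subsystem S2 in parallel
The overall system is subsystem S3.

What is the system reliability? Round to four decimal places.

0.9995

R(A) = exp(−0.0000072 × 8760) = 0.938876
R(B) = exp(−0.0000065 × 8760) = 0.944651
R(C) = exp(−0.000016 × 8760) = 0.869219
R(D) = exp(−0.0000095 × 8760) = 0.920149
R(E) = exp(−0.000033 × 8760) = 0.748952
Parallel (D and E): 1 − (1 − 0.920149)(1 − 0.748952) = 0.979954
Series (C and [0.979954]): 0.869219 × 0.979954 = 0.851795
Parallel (A, B, and [0.851795]): 1 − (1 − 0.938876)(1 − 0.944651)(1 − 0.851795) = 0.9995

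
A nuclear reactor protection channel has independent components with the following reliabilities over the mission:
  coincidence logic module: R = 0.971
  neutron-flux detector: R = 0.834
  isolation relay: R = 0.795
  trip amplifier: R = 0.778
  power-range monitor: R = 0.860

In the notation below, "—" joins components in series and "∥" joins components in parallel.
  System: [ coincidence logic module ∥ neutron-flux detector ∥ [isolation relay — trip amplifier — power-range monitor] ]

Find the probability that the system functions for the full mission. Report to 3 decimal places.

Series (isolation relay, trip amplifier, and power-range monitor): 0.79500 × 0.77800 × 0.86000 = 0.53192
Parallel (coincidence logic module, neutron-flux detector, and [0.53192]): 1 − (1 − 0.97100)(1 − 0.83400)(1 − 0.53192) = 0.998

0.998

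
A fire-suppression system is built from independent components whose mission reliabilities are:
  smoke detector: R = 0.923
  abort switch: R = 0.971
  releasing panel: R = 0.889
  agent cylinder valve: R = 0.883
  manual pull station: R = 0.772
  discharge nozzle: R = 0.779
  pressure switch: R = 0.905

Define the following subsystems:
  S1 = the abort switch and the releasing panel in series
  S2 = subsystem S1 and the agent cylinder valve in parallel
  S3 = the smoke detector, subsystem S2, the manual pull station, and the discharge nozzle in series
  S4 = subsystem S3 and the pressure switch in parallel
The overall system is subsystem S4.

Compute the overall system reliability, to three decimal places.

0.957

Series (abort switch and releasing panel): 0.97100 × 0.88900 = 0.86322
Parallel ([0.86322] and agent cylinder valve): 1 − (1 − 0.86322)(1 − 0.88300) = 0.98400
Series (smoke detector, [0.98400], manual pull station, and discharge nozzle): 0.92300 × 0.98400 × 0.77200 × 0.77900 = 0.54620
Parallel ([0.54620] and pressure switch): 1 − (1 − 0.54620)(1 − 0.90500) = 0.957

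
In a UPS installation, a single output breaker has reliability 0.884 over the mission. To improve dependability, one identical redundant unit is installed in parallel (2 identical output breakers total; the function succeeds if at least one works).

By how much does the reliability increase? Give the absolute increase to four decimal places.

0.1025

R_before = 0.884
R_after = 1 − (1 − 0.884)^2 = 0.9865
ΔR = 0.9865 − 0.884 = 0.1025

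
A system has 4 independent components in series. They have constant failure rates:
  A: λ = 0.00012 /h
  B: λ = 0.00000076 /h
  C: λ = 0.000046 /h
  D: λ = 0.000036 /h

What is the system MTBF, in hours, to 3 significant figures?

Series of exponential components: λ_sys = Σ λ_i
λ_sys = 0.00012 + 0.00000076 + 0.000046 + 0.000036 = 2.0276e-04 /h
MTBF = 1 / λ_sys = 4930 h

4930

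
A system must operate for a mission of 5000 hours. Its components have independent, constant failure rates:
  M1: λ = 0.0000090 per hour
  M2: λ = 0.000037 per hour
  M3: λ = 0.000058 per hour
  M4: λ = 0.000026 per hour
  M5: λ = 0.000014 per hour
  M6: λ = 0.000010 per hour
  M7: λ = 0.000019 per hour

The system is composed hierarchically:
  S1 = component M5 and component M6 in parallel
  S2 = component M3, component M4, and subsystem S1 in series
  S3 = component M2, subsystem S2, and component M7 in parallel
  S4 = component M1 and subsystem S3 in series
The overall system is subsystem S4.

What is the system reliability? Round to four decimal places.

0.9509

R(M1) = exp(−0.0000090 × 5000) = 0.955997
R(M2) = exp(−0.000037 × 5000) = 0.831104
R(M3) = exp(−0.000058 × 5000) = 0.748264
R(M4) = exp(−0.000026 × 5000) = 0.878095
R(M5) = exp(−0.000014 × 5000) = 0.932394
R(M6) = exp(−0.000010 × 5000) = 0.951229
R(M7) = exp(−0.000019 × 5000) = 0.909373
Parallel (M5 and M6): 1 − (1 − 0.932394)(1 − 0.951229) = 0.996703
Series (M3, M4, and [0.996703]): 0.748264 × 0.878095 × 0.996703 = 0.654881
Parallel (M2, [0.654881], and M7): 1 − (1 − 0.831104)(1 − 0.654881)(1 − 0.909373) = 0.994717
Series (M1 and [0.994717]): 0.955997 × 0.994717 = 0.9509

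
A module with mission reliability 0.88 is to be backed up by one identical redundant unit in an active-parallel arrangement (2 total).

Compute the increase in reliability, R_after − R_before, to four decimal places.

R_before = 0.88
R_after = 1 − (1 − 0.88)^2 = 0.9856
ΔR = 0.9856 − 0.88 = 0.1056

0.1056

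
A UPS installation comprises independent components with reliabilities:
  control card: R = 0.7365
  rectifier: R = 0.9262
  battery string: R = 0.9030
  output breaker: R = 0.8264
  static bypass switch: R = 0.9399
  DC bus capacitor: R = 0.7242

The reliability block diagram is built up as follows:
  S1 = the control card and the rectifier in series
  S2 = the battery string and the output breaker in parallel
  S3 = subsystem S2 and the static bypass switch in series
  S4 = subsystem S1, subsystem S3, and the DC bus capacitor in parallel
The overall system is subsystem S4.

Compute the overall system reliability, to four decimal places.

0.9933

Series (control card and rectifier): 0.736500 × 0.926200 = 0.682146
Parallel (battery string and output breaker): 1 − (1 − 0.903000)(1 − 0.826400) = 0.983161
Series ([0.983161] and static bypass switch): 0.983161 × 0.939900 = 0.924073
Parallel ([0.682146], [0.924073], and DC bus capacitor): 1 − (1 − 0.682146)(1 − 0.924073)(1 − 0.724200) = 0.9933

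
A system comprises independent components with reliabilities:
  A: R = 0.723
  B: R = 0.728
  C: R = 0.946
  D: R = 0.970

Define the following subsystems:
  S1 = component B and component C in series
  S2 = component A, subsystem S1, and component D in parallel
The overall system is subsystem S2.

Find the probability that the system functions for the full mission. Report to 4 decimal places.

Series (B and C): 0.728000 × 0.946000 = 0.688688
Parallel (A, [0.688688], and D): 1 − (1 − 0.723000)(1 − 0.688688)(1 − 0.970000) = 0.9974

0.9974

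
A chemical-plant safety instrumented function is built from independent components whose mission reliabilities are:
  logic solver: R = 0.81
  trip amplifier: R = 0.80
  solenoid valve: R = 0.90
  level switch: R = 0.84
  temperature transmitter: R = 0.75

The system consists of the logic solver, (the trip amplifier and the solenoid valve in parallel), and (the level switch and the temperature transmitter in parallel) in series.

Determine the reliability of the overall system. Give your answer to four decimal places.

0.7620

Parallel (trip amplifier and solenoid valve): 1 − (1 − 0.800000)(1 − 0.900000) = 0.980000
Parallel (level switch and temperature transmitter): 1 − (1 − 0.840000)(1 − 0.750000) = 0.960000
Series (logic solver, [0.980000], and [0.960000]): 0.810000 × 0.980000 × 0.960000 = 0.7620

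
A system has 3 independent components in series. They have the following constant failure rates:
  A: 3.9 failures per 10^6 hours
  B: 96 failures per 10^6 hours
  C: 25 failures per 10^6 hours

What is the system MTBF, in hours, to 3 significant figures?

Series of exponential components: λ_sys = Σ λ_i
λ_sys = 0.0000039 + 0.000096 + 0.000025 = 1.2490e-04 /h
MTBF = 1 / λ_sys = 8010 h

8010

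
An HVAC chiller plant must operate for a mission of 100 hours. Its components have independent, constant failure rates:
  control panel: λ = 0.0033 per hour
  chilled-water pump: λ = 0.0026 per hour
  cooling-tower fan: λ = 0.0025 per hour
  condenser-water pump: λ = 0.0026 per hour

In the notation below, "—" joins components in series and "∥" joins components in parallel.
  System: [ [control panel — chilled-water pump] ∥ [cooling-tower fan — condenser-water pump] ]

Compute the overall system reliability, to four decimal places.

R(control panel) = exp(−0.0033 × 100) = 0.718924
R(chilled-water pump) = exp(−0.0026 × 100) = 0.771052
R(cooling-tower fan) = exp(−0.0025 × 100) = 0.778801
R(condenser-water pump) = exp(−0.0026 × 100) = 0.771052
Series (control panel and chilled-water pump): 0.718924 × 0.771052 = 0.554328
Series (cooling-tower fan and condenser-water pump): 0.778801 × 0.771052 = 0.600496
Parallel ([0.554328] and [0.600496]): 1 − (1 − 0.554328)(1 − 0.600496) = 0.8220

0.8220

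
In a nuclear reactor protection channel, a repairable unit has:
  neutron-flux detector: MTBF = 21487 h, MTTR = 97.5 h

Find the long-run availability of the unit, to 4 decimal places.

0.9955

A(neutron-flux detector) = MTBF/(MTBF+MTTR) = 21487/(21487+97.5) = 0.9955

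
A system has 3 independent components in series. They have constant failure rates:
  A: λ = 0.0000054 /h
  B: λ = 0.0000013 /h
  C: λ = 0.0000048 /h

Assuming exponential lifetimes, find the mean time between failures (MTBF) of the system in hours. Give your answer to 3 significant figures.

87000

Series of exponential components: λ_sys = Σ λ_i
λ_sys = 0.0000054 + 0.0000013 + 0.0000048 = 1.1500e-05 /h
MTBF = 1 / λ_sys = 87000 h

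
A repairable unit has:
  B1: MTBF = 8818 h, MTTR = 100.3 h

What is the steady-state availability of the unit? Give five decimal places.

A(B1) = MTBF/(MTBF+MTTR) = 8818/(8818+100.3) = 0.98875

0.98875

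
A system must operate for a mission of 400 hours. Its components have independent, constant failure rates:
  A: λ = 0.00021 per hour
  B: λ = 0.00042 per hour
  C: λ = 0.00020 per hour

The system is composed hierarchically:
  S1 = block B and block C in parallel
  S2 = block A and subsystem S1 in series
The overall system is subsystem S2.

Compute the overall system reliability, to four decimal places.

0.9085

R(A) = exp(−0.00021 × 400) = 0.919431
R(B) = exp(−0.00042 × 400) = 0.845354
R(C) = exp(−0.00020 × 400) = 0.923116
Parallel (B and C): 1 − (1 − 0.845354)(1 − 0.923116) = 0.988110
Series (A and [0.988110]): 0.919431 × 0.988110 = 0.9085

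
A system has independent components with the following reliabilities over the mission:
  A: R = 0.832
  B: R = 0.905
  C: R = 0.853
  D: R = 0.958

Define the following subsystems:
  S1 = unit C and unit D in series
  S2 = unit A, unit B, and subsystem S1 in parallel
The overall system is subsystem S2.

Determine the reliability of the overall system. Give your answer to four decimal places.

Series (C and D): 0.853000 × 0.958000 = 0.817174
Parallel (A, B, and [0.817174]): 1 − (1 − 0.832000)(1 − 0.905000)(1 − 0.817174) = 0.9971

0.9971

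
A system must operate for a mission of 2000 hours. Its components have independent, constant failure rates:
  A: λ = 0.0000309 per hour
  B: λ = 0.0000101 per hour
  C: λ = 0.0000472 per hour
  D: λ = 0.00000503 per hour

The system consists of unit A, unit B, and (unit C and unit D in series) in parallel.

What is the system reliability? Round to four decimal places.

0.9999

R(A) = exp(−0.0000309 × 2000) = 0.940071
R(B) = exp(−0.0000101 × 2000) = 0.980003
R(C) = exp(−0.0000472 × 2000) = 0.909919
R(D) = exp(−0.00000503 × 2000) = 0.989990
Series (C and D): 0.909919 × 0.989990 = 0.900811
Parallel (A, B, and [0.900811]): 1 − (1 − 0.940071)(1 − 0.980003)(1 − 0.900811) = 0.9999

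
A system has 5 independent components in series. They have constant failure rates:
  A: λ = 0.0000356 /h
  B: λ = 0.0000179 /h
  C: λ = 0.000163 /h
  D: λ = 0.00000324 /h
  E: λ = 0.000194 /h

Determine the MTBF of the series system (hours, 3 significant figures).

Series of exponential components: λ_sys = Σ λ_i
λ_sys = 0.0000356 + 0.0000179 + 0.000163 + 0.00000324 + 0.000194 = 4.1374e-04 /h
MTBF = 1 / λ_sys = 2420 h

2420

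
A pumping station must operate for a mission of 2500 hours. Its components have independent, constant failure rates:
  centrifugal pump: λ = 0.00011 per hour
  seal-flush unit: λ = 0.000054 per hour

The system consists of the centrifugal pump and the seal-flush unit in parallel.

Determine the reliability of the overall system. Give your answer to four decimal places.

R(centrifugal pump) = exp(−0.00011 × 2500) = 0.759572
R(seal-flush unit) = exp(−0.000054 × 2500) = 0.873716
Parallel (centrifugal pump and seal-flush unit): 1 − (1 − 0.759572)(1 − 0.873716) = 0.9696

0.9696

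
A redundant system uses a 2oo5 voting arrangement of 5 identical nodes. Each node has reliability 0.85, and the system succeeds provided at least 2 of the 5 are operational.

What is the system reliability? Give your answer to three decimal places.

0.998

R = Σ_{i=2}^{5} C(5,i) p^i (1−p)^{5−i} with p = 0.85
C(5,2)·0.85^2·0.15^3 = 0.02438
C(5,3)·0.85^3·0.15^2 = 0.13818
C(5,4)·0.85^4·0.15^1 = 0.39150
C(5,5)·0.85^5·0.15^0 = 0.44371
Sum = 0.998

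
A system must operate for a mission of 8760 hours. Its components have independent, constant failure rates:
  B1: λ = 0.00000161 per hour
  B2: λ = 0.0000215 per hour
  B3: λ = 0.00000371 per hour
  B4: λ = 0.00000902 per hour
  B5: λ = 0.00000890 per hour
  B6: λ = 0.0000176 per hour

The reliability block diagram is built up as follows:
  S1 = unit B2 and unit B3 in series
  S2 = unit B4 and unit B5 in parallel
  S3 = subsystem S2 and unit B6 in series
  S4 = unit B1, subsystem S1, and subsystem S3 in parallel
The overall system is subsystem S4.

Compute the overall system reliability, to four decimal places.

0.9996

R(B1) = exp(−0.00000161 × 8760) = 0.985995
R(B2) = exp(−0.0000215 × 8760) = 0.828333
R(B3) = exp(−0.00000371 × 8760) = 0.968023
R(B4) = exp(−0.00000902 × 8760) = 0.924026
R(B5) = exp(−0.00000890 × 8760) = 0.924998
R(B6) = exp(−0.0000176 × 8760) = 0.857121
Series (B2 and B3): 0.828333 × 0.968023 = 0.801845
Parallel (B4 and B5): 1 − (1 − 0.924026)(1 − 0.924998) = 0.994302
Series ([0.994302] and B6): 0.994302 × 0.857121 = 0.852237
Parallel (B1, [0.801845], and [0.852237]): 1 − (1 − 0.985995)(1 − 0.801845)(1 − 0.852237) = 0.9996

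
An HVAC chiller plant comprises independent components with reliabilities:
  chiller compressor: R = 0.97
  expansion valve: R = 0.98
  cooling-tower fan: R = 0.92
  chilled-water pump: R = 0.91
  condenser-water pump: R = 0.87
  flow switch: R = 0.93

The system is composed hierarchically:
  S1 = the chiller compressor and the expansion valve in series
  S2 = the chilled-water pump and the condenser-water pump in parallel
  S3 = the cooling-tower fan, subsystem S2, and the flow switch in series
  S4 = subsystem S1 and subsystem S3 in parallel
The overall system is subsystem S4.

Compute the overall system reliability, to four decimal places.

Series (chiller compressor and expansion valve): 0.970000 × 0.980000 = 0.950600
Parallel (chilled-water pump and condenser-water pump): 1 − (1 − 0.910000)(1 − 0.870000) = 0.988300
Series (cooling-tower fan, [0.988300], and flow switch): 0.920000 × 0.988300 × 0.930000 = 0.845589
Parallel ([0.950600] and [0.845589]): 1 − (1 − 0.950600)(1 − 0.845589) = 0.9924

0.9924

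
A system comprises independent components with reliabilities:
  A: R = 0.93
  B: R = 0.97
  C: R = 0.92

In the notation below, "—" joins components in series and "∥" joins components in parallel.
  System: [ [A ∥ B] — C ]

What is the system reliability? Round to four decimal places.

Parallel (A and B): 1 − (1 − 0.930000)(1 − 0.970000) = 0.997900
Series ([0.997900] and C): 0.997900 × 0.920000 = 0.9181

0.9181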